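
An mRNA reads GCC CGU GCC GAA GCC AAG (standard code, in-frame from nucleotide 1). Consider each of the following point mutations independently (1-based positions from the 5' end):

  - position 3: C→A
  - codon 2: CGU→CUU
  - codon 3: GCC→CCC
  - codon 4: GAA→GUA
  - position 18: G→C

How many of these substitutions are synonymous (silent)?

1

Codon 1: GCC (Ala) → GCA (Ala) — synonymous.
Codon 2: CGU (Arg) → CUU (Leu) — missense.
Codon 3: GCC (Ala) → CCC (Pro) — missense.
Codon 4: GAA (Glu) → GUA (Val) — missense.
Codon 6: AAG (Lys) → AAC (Asn) — missense.
Synonymous: 1 of 5.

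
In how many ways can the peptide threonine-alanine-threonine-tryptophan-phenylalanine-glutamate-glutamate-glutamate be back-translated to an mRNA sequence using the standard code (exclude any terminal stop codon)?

Thr: 4 codons.
Ala: 4 codons.
Thr: 4 codons.
Trp: 1 codon.
Phe: 2 codons.
Glu: 2 codons.
Glu: 2 codons.
Glu: 2 codons.
4 × 4 × 4 × 1 × 2 × 2 × 2 × 2 = 1024.

1024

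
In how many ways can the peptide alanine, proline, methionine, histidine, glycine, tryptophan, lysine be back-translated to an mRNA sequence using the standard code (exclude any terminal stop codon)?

256

Ala: 4 codons.
Pro: 4 codons.
Met: 1 codon.
His: 2 codons.
Gly: 4 codons.
Trp: 1 codon.
Lys: 2 codons.
4 × 4 × 1 × 2 × 4 × 1 × 2 = 256.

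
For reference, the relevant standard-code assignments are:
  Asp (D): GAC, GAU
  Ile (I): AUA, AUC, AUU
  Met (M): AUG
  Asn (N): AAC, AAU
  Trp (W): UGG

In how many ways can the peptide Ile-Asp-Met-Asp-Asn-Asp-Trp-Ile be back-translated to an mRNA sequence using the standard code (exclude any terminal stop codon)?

144

Ile: 3 codons.
Asp: 2 codons.
Met: 1 codon.
Asp: 2 codons.
Asn: 2 codons.
Asp: 2 codons.
Trp: 1 codon.
Ile: 3 codons.
3 × 2 × 1 × 2 × 2 × 2 × 1 × 3 = 144.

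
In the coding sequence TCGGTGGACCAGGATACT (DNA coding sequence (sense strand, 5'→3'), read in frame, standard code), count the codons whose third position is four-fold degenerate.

Codon 1 TCG (Ser): third position 4-fold.
Codon 2 GTG (Val): third position 4-fold.
Codon 3 GAC (Asp): third position 2-fold.
Codon 4 CAG (Gln): third position 2-fold.
Codon 5 GAT (Asp): third position 2-fold.
Codon 6 ACT (Thr): third position 4-fold.
Four-fold degenerate third positions: 3.

3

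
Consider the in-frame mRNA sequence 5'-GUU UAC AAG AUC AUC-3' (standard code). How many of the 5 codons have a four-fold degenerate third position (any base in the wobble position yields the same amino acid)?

1

Codon 1 GUU (Val): third position 4-fold.
Codon 2 UAC (Tyr): third position 2-fold.
Codon 3 AAG (Lys): third position 2-fold.
Codon 4 AUC (Ile): third position 3-fold.
Codon 5 AUC (Ile): third position 3-fold.
Four-fold degenerate third positions: 1.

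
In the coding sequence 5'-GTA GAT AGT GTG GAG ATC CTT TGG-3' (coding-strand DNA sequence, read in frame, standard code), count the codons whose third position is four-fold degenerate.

3

Codon 1 GTA (Val): third position 4-fold.
Codon 2 GAT (Asp): third position 2-fold.
Codon 3 AGT (Ser): third position 2-fold.
Codon 4 GTG (Val): third position 4-fold.
Codon 5 GAG (Glu): third position 2-fold.
Codon 6 ATC (Ile): third position 3-fold.
Codon 7 CTT (Leu): third position 4-fold.
Codon 8 TGG (Trp): third position 1-fold.
Four-fold degenerate third positions: 3.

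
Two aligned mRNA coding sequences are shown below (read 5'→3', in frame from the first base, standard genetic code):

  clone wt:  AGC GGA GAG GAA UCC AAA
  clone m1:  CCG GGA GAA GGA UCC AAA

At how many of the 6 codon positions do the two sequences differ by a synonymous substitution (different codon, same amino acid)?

1

Codon 1: AGC Ser / CCG Pro — nonsynonymous.
Codon 2: GGA Gly / GGA Gly — identical.
Codon 3: GAG Glu / GAA Glu — synonymous.
Codon 4: GAA Glu / GGA Gly — nonsynonymous.
Codon 5: UCC Ser / UCC Ser — identical.
Codon 6: AAA Lys / AAA Lys — identical.
Synonymous differences: 1.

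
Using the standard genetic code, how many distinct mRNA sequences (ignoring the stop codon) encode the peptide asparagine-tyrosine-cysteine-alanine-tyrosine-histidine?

128

Asn: 2 codons.
Tyr: 2 codons.
Cys: 2 codons.
Ala: 4 codons.
Tyr: 2 codons.
His: 2 codons.
2 × 2 × 2 × 4 × 2 × 2 = 128.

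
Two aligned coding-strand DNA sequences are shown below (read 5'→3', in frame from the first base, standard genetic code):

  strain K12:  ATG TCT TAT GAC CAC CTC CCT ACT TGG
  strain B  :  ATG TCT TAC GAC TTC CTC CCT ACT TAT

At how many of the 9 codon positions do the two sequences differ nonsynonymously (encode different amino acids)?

2

Codon 1: ATG Met / ATG Met — identical.
Codon 2: TCT Ser / TCT Ser — identical.
Codon 3: TAT Tyr / TAC Tyr — synonymous.
Codon 4: GAC Asp / GAC Asp — identical.
Codon 5: CAC His / TTC Phe — nonsynonymous.
Codon 6: CTC Leu / CTC Leu — identical.
Codon 7: CCT Pro / CCT Pro — identical.
Codon 8: ACT Thr / ACT Thr — identical.
Codon 9: TGG Trp / TAT Tyr — nonsynonymous.
Nonsynonymous differences: 2.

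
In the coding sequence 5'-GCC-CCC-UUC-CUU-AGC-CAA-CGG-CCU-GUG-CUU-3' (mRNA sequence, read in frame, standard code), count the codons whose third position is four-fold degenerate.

Codon 1 GCC (Ala): third position 4-fold.
Codon 2 CCC (Pro): third position 4-fold.
Codon 3 UUC (Phe): third position 2-fold.
Codon 4 CUU (Leu): third position 4-fold.
Codon 5 AGC (Ser): third position 2-fold.
Codon 6 CAA (Gln): third position 2-fold.
Codon 7 CGG (Arg): third position 4-fold.
Codon 8 CCU (Pro): third position 4-fold.
Codon 9 GUG (Val): third position 4-fold.
Codon 10 CUU (Leu): third position 4-fold.
Four-fold degenerate third positions: 7.

7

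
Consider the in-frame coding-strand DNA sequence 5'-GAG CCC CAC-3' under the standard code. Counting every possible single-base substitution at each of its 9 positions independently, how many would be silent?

Codon 1 (GAG, Glu): 1 synonymous substitution.
Codon 2 (CCC, Pro): 3 synonymous substitutions.
Codon 3 (CAC, His): 1 synonymous substitution.
Total: 1 + 3 + 1 = 5.

5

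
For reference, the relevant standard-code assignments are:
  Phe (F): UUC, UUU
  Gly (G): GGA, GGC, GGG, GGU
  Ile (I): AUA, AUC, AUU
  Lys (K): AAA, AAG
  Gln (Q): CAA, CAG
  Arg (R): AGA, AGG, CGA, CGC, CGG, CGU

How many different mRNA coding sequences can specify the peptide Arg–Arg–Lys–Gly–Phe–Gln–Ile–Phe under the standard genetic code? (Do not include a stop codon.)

Arg: 6 codons.
Arg: 6 codons.
Lys: 2 codons.
Gly: 4 codons.
Phe: 2 codons.
Gln: 2 codons.
Ile: 3 codons.
Phe: 2 codons.
6 × 6 × 2 × 4 × 2 × 2 × 3 × 2 = 6912.

6912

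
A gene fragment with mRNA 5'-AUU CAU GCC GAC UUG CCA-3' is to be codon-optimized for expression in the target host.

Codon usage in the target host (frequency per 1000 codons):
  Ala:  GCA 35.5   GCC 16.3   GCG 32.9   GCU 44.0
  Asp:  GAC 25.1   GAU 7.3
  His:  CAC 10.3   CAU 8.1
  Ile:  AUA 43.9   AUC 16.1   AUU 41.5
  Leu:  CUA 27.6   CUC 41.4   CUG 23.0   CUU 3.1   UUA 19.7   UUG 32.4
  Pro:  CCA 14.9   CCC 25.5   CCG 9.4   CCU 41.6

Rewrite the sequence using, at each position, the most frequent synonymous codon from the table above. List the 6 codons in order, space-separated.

AUA CAC GCU GAC CUC CCU

Codon 1 (Ile): best is AUA at 43.9.
Codon 2 (His): best is CAC at 10.3.
Codon 3 (Ala): best is GCU at 44.0.
Codon 4 (Asp): best is GAC at 25.1.
Codon 5 (Leu): best is CUC at 41.4.
Codon 6 (Pro): best is CCU at 41.6.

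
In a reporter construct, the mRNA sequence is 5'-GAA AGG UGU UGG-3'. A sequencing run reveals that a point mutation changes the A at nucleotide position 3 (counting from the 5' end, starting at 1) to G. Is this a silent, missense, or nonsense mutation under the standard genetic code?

Position 3 falls in codon 1: GAA → Glu.
After the substitution the codon is GAG → Glu.
Both encode Glu, so the change is synonymous.

silent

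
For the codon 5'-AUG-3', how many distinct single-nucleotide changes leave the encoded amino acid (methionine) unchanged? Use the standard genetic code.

0

Position 1: none → 0 synonymous.
Position 2: none → 0 synonymous.
Position 3: none → 0 synonymous.
Total: 0 + 0 + 0 = 0.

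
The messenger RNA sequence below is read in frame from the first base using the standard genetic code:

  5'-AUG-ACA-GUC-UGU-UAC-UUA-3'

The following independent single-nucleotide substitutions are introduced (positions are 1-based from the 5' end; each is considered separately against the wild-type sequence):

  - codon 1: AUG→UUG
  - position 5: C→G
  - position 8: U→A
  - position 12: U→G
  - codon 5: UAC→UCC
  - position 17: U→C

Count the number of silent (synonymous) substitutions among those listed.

0

Codon 1: AUG (Met) → UUG (Leu) — missense.
Codon 2: ACA (Thr) → AGA (Arg) — missense.
Codon 3: GUC (Val) → GAC (Asp) — missense.
Codon 4: UGU (Cys) → UGG (Trp) — missense.
Codon 5: UAC (Tyr) → UCC (Ser) — missense.
Codon 6: UUA (Leu) → UCA (Ser) — missense.
Synonymous: 0 of 6.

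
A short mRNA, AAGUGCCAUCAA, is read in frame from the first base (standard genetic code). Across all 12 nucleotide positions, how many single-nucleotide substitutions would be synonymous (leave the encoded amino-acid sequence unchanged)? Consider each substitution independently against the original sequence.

4

Codon 1 (AAG, Lys): 1 synonymous substitution.
Codon 2 (UGC, Cys): 1 synonymous substitution.
Codon 3 (CAU, His): 1 synonymous substitution.
Codon 4 (CAA, Gln): 1 synonymous substitution.
Total: 1 + 1 + 1 + 1 = 4.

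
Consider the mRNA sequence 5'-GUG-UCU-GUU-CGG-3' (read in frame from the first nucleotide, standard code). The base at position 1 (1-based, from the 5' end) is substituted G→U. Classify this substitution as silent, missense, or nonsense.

Position 1 falls in codon 1: GUG → Val.
After the substitution the codon is UUG → Leu.
Val ≠ Leu, so this is a missense mutation.

missense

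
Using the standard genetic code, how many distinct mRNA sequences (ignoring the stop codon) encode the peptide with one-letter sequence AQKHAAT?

Ala: 4 codons.
Gln: 2 codons.
Lys: 2 codons.
His: 2 codons.
Ala: 4 codons.
Ala: 4 codons.
Thr: 4 codons.
4 × 2 × 2 × 2 × 4 × 4 × 4 = 2048.

2048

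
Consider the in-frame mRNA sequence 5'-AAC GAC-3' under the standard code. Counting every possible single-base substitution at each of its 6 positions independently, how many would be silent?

2

Codon 1 (AAC, Asn): 1 synonymous substitution.
Codon 2 (GAC, Asp): 1 synonymous substitution.
Total: 1 + 1 = 2.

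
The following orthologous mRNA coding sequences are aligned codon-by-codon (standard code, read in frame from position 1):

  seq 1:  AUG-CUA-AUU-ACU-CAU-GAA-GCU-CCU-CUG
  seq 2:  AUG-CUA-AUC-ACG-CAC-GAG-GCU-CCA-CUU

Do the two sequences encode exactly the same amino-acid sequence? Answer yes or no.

yes

Codon 1: AUG Met / AUG Met — identical.
Codon 2: CUA Leu / CUA Leu — identical.
Codon 3: AUU Ile / AUC Ile — synonymous.
Codon 4: ACU Thr / ACG Thr — synonymous.
Codon 5: CAU His / CAC His — synonymous.
Codon 6: GAA Glu / GAG Glu — synonymous.
Codon 7: GCU Ala / GCU Ala — identical.
Codon 8: CCU Pro / CCA Pro — synonymous.
Codon 9: CUG Leu / CUU Leu — synonymous.
Nonsynonymous differences: 0 → same protein.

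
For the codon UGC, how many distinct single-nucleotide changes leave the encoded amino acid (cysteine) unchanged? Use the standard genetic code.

Position 1: none → 0 synonymous.
Position 2: none → 0 synonymous.
Position 3: UGU → 1 synonymous.
Total: 0 + 0 + 1 = 1.

1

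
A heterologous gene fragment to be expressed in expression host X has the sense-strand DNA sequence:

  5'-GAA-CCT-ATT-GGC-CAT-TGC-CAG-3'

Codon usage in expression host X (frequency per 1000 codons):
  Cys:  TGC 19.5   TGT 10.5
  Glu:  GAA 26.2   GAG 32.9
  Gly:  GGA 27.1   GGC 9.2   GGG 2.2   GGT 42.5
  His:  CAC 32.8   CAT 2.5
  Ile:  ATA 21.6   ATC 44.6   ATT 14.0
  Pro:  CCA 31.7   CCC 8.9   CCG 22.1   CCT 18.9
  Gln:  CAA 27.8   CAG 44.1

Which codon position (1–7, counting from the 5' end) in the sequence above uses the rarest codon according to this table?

5

Codon 1 GAA (Glu): 26.2 per 1000.
Codon 2 CCT (Pro): 18.9 per 1000.
Codon 3 ATT (Ile): 14.0 per 1000.
Codon 4 GGC (Gly): 9.2 per 1000.
Codon 5 CAT (His): 2.5 per 1000.
Codon 6 TGC (Cys): 19.5 per 1000.
Codon 7 CAG (Gln): 44.1 per 1000.
Lowest frequency is 2.5 at codon 5.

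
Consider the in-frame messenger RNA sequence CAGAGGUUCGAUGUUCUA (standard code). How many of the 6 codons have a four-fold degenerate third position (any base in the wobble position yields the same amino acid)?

2

Codon 1 CAG (Gln): third position 2-fold.
Codon 2 AGG (Arg): third position 2-fold.
Codon 3 UUC (Phe): third position 2-fold.
Codon 4 GAU (Asp): third position 2-fold.
Codon 5 GUU (Val): third position 4-fold.
Codon 6 CUA (Leu): third position 4-fold.
Four-fold degenerate third positions: 2.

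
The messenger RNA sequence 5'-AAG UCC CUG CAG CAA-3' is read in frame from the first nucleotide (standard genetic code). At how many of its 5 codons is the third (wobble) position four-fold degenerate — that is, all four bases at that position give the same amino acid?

2

Codon 1 AAG (Lys): third position 2-fold.
Codon 2 UCC (Ser): third position 4-fold.
Codon 3 CUG (Leu): third position 4-fold.
Codon 4 CAG (Gln): third position 2-fold.
Codon 5 CAA (Gln): third position 2-fold.
Four-fold degenerate third positions: 2.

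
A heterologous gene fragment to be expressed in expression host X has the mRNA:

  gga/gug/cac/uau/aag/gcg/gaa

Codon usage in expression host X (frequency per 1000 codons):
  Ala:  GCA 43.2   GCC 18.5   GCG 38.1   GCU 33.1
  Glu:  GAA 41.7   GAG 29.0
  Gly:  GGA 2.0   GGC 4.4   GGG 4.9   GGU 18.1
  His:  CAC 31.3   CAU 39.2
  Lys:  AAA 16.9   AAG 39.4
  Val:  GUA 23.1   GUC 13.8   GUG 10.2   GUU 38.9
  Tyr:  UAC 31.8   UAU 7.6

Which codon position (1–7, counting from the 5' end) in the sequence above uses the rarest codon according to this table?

1

Codon 1 GGA (Gly): 2.0 per 1000.
Codon 2 GUG (Val): 10.2 per 1000.
Codon 3 CAC (His): 31.3 per 1000.
Codon 4 UAU (Tyr): 7.6 per 1000.
Codon 5 AAG (Lys): 39.4 per 1000.
Codon 6 GCG (Ala): 38.1 per 1000.
Codon 7 GAA (Glu): 41.7 per 1000.
Lowest frequency is 2.0 at codon 1.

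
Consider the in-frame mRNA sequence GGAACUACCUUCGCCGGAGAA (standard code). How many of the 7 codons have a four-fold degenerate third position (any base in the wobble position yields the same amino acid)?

Codon 1 GGA (Gly): third position 4-fold.
Codon 2 ACU (Thr): third position 4-fold.
Codon 3 ACC (Thr): third position 4-fold.
Codon 4 UUC (Phe): third position 2-fold.
Codon 5 GCC (Ala): third position 4-fold.
Codon 6 GGA (Gly): third position 4-fold.
Codon 7 GAA (Glu): third position 2-fold.
Four-fold degenerate third positions: 5.

5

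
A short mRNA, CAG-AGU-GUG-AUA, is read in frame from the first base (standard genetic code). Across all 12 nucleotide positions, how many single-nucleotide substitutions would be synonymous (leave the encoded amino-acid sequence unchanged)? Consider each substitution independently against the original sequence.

7

Codon 1 (CAG, Gln): 1 synonymous substitution.
Codon 2 (AGU, Ser): 1 synonymous substitution.
Codon 3 (GUG, Val): 3 synonymous substitutions.
Codon 4 (AUA, Ile): 2 synonymous substitutions.
Total: 1 + 1 + 3 + 2 = 7.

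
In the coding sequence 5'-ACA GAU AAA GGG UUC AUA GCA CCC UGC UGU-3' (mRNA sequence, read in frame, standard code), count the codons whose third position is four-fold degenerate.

4

Codon 1 ACA (Thr): third position 4-fold.
Codon 2 GAU (Asp): third position 2-fold.
Codon 3 AAA (Lys): third position 2-fold.
Codon 4 GGG (Gly): third position 4-fold.
Codon 5 UUC (Phe): third position 2-fold.
Codon 6 AUA (Ile): third position 3-fold.
Codon 7 GCA (Ala): third position 4-fold.
Codon 8 CCC (Pro): third position 4-fold.
Codon 9 UGC (Cys): third position 2-fold.
Codon 10 UGU (Cys): third position 2-fold.
Four-fold degenerate third positions: 4.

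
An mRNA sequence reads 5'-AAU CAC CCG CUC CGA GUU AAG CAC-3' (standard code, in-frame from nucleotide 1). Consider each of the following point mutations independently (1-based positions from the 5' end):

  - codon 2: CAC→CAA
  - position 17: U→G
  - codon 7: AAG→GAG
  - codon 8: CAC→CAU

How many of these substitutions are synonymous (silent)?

Codon 2: CAC (His) → CAA (Gln) — missense.
Codon 6: GUU (Val) → GGU (Gly) — missense.
Codon 7: AAG (Lys) → GAG (Glu) — missense.
Codon 8: CAC (His) → CAU (His) — synonymous.
Synonymous: 1 of 4.

1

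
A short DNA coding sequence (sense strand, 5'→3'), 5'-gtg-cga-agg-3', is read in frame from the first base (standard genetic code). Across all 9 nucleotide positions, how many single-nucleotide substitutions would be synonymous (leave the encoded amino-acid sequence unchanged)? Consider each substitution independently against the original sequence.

9

Codon 1 (GTG, Val): 3 synonymous substitutions.
Codon 2 (CGA, Arg): 4 synonymous substitutions.
Codon 3 (AGG, Arg): 2 synonymous substitutions.
Total: 3 + 4 + 2 = 9.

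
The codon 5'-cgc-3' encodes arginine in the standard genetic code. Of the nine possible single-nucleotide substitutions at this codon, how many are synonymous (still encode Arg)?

Position 1: none → 0 synonymous.
Position 2: none → 0 synonymous.
Position 3: CGU, CGA, CGG → 3 synonymous.
Total: 0 + 0 + 3 = 3.

3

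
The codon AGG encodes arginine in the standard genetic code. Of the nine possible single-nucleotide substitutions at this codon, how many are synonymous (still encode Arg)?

Position 1: CGG → 1 synonymous.
Position 2: none → 0 synonymous.
Position 3: AGA → 1 synonymous.
Total: 1 + 0 + 1 = 2.

2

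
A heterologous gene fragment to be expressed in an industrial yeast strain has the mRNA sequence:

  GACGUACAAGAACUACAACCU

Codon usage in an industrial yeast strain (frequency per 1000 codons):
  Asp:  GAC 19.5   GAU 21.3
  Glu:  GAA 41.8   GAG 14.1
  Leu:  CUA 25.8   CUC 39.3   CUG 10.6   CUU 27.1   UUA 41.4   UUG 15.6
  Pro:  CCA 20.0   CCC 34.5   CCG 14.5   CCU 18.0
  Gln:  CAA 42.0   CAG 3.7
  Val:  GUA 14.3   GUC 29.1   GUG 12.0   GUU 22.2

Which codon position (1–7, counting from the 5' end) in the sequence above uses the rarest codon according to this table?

Codon 1 GAC (Asp): 19.5 per 1000.
Codon 2 GUA (Val): 14.3 per 1000.
Codon 3 CAA (Gln): 42.0 per 1000.
Codon 4 GAA (Glu): 41.8 per 1000.
Codon 5 CUA (Leu): 25.8 per 1000.
Codon 6 CAA (Gln): 42.0 per 1000.
Codon 7 CCU (Pro): 18.0 per 1000.
Lowest frequency is 14.3 at codon 2.

2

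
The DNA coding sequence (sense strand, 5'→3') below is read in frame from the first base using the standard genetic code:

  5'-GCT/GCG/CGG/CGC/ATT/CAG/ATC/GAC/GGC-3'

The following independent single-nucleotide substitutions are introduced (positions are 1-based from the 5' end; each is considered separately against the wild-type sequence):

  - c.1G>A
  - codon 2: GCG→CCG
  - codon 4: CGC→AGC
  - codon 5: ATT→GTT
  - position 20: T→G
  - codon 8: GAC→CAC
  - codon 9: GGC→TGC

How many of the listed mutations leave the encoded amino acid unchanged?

Codon 1: GCT (Ala) → ACT (Thr) — missense.
Codon 2: GCG (Ala) → CCG (Pro) — missense.
Codon 4: CGC (Arg) → AGC (Ser) — missense.
Codon 5: ATT (Ile) → GTT (Val) — missense.
Codon 7: ATC (Ile) → AGC (Ser) — missense.
Codon 8: GAC (Asp) → CAC (His) — missense.
Codon 9: GGC (Gly) → TGC (Cys) — missense.
Synonymous: 0 of 7.

0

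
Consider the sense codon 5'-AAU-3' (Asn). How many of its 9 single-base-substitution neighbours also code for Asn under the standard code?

Position 1: none → 0 synonymous.
Position 2: none → 0 synonymous.
Position 3: AAC → 1 synonymous.
Total: 0 + 0 + 1 = 1.

1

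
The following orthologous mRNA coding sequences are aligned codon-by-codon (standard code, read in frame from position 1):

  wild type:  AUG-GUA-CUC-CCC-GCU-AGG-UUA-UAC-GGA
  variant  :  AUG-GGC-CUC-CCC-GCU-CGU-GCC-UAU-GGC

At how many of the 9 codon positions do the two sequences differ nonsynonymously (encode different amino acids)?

2

Codon 1: AUG Met / AUG Met — identical.
Codon 2: GUA Val / GGC Gly — nonsynonymous.
Codon 3: CUC Leu / CUC Leu — identical.
Codon 4: CCC Pro / CCC Pro — identical.
Codon 5: GCU Ala / GCU Ala — identical.
Codon 6: AGG Arg / CGU Arg — synonymous.
Codon 7: UUA Leu / GCC Ala — nonsynonymous.
Codon 8: UAC Tyr / UAU Tyr — synonymous.
Codon 9: GGA Gly / GGC Gly — synonymous.
Nonsynonymous differences: 2.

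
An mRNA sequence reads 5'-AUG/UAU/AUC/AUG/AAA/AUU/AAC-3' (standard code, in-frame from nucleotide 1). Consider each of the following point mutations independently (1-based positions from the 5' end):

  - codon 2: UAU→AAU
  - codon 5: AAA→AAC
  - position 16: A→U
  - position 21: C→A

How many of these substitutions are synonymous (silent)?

Codon 2: UAU (Tyr) → AAU (Asn) — missense.
Codon 5: AAA (Lys) → AAC (Asn) — missense.
Codon 6: AUU (Ile) → UUU (Phe) — missense.
Codon 7: AAC (Asn) → AAA (Lys) — missense.
Synonymous: 0 of 4.

0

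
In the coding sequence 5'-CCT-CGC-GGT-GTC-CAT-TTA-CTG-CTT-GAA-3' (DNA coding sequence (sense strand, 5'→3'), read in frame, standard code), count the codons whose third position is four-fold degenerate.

Codon 1 CCT (Pro): third position 4-fold.
Codon 2 CGC (Arg): third position 4-fold.
Codon 3 GGT (Gly): third position 4-fold.
Codon 4 GTC (Val): third position 4-fold.
Codon 5 CAT (His): third position 2-fold.
Codon 6 TTA (Leu): third position 2-fold.
Codon 7 CTG (Leu): third position 4-fold.
Codon 8 CTT (Leu): third position 4-fold.
Codon 9 GAA (Glu): third position 2-fold.
Four-fold degenerate third positions: 6.

6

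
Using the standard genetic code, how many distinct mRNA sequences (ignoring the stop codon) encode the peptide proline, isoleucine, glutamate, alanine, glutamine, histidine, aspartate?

768

Pro: 4 codons.
Ile: 3 codons.
Glu: 2 codons.
Ala: 4 codons.
Gln: 2 codons.
His: 2 codons.
Asp: 2 codons.
4 × 3 × 2 × 4 × 2 × 2 × 2 = 768.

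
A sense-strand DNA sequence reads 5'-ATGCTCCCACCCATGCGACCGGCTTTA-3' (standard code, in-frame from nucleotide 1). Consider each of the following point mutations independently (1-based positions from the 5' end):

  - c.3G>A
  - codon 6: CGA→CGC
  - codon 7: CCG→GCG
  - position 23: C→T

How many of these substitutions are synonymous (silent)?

1

Codon 1: ATG (Met) → ATA (Ile) — missense.
Codon 6: CGA (Arg) → CGC (Arg) — synonymous.
Codon 7: CCG (Pro) → GCG (Ala) — missense.
Codon 8: GCT (Ala) → GTT (Val) — missense.
Synonymous: 1 of 4.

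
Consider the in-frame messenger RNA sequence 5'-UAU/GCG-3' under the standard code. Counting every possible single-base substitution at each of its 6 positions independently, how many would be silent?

Codon 1 (UAU, Tyr): 1 synonymous substitution.
Codon 2 (GCG, Ala): 3 synonymous substitutions.
Total: 1 + 3 = 4.

4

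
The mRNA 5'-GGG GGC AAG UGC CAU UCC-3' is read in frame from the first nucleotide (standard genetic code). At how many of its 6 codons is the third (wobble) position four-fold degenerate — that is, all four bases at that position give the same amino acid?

3

Codon 1 GGG (Gly): third position 4-fold.
Codon 2 GGC (Gly): third position 4-fold.
Codon 3 AAG (Lys): third position 2-fold.
Codon 4 UGC (Cys): third position 2-fold.
Codon 5 CAU (His): third position 2-fold.
Codon 6 UCC (Ser): third position 4-fold.
Four-fold degenerate third positions: 3.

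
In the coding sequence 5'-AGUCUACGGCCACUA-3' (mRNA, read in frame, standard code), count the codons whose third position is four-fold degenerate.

Codon 1 AGU (Ser): third position 2-fold.
Codon 2 CUA (Leu): third position 4-fold.
Codon 3 CGG (Arg): third position 4-fold.
Codon 4 CCA (Pro): third position 4-fold.
Codon 5 CUA (Leu): third position 4-fold.
Four-fold degenerate third positions: 4.

4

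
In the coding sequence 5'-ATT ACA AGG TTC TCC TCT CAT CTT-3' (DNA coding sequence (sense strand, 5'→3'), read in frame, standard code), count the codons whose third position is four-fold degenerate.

Codon 1 ATT (Ile): third position 3-fold.
Codon 2 ACA (Thr): third position 4-fold.
Codon 3 AGG (Arg): third position 2-fold.
Codon 4 TTC (Phe): third position 2-fold.
Codon 5 TCC (Ser): third position 4-fold.
Codon 6 TCT (Ser): third position 4-fold.
Codon 7 CAT (His): third position 2-fold.
Codon 8 CTT (Leu): third position 4-fold.
Four-fold degenerate third positions: 4.

4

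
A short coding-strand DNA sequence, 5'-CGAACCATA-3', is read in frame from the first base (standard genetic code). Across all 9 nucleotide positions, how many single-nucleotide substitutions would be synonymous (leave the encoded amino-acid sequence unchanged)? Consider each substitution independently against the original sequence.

Codon 1 (CGA, Arg): 4 synonymous substitutions.
Codon 2 (ACC, Thr): 3 synonymous substitutions.
Codon 3 (ATA, Ile): 2 synonymous substitutions.
Total: 4 + 3 + 2 = 9.

9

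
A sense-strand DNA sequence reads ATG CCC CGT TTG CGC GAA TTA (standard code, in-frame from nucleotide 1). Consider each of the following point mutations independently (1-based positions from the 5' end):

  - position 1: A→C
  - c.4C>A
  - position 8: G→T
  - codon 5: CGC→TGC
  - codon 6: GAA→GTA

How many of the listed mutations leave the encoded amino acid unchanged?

0

Codon 1: ATG (Met) → CTG (Leu) — missense.
Codon 2: CCC (Pro) → ACC (Thr) — missense.
Codon 3: CGT (Arg) → CTT (Leu) — missense.
Codon 5: CGC (Arg) → TGC (Cys) — missense.
Codon 6: GAA (Glu) → GTA (Val) — missense.
Synonymous: 0 of 5.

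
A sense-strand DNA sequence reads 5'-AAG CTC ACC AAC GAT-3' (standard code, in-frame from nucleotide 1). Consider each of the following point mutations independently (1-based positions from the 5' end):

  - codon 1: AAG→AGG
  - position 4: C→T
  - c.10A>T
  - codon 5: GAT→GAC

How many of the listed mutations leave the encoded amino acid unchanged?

1

Codon 1: AAG (Lys) → AGG (Arg) — missense.
Codon 2: CTC (Leu) → TTC (Phe) — missense.
Codon 4: AAC (Asn) → TAC (Tyr) — missense.
Codon 5: GAT (Asp) → GAC (Asp) — synonymous.
Synonymous: 1 of 4.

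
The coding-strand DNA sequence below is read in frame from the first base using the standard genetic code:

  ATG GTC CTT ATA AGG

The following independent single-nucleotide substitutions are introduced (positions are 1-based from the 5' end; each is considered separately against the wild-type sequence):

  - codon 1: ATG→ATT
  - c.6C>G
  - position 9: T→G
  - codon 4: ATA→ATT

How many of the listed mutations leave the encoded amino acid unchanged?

3

Codon 1: ATG (Met) → ATT (Ile) — missense.
Codon 2: GTC (Val) → GTG (Val) — synonymous.
Codon 3: CTT (Leu) → CTG (Leu) — synonymous.
Codon 4: ATA (Ile) → ATT (Ile) — synonymous.
Synonymous: 3 of 4.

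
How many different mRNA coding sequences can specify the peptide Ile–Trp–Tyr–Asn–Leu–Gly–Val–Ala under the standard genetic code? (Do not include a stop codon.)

Ile: 3 codons.
Trp: 1 codon.
Tyr: 2 codons.
Asn: 2 codons.
Leu: 6 codons.
Gly: 4 codons.
Val: 4 codons.
Ala: 4 codons.
3 × 1 × 2 × 2 × 6 × 4 × 4 × 4 = 4608.

4608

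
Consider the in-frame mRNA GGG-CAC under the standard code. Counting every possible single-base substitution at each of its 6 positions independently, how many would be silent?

4

Codon 1 (GGG, Gly): 3 synonymous substitutions.
Codon 2 (CAC, His): 1 synonymous substitution.
Total: 3 + 1 = 4.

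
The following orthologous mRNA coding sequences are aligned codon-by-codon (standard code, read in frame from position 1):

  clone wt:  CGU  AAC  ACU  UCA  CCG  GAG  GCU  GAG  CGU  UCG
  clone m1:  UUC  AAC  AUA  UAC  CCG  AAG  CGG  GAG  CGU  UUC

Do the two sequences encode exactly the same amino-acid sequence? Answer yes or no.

no

Codon 1: CGU Arg / UUC Phe — nonsynonymous.
Codon 2: AAC Asn / AAC Asn — identical.
Codon 3: ACU Thr / AUA Ile — nonsynonymous.
Codon 4: UCA Ser / UAC Tyr — nonsynonymous.
Codon 5: CCG Pro / CCG Pro — identical.
Codon 6: GAG Glu / AAG Lys — nonsynonymous.
Codon 7: GCU Ala / CGG Arg — nonsynonymous.
Codon 8: GAG Glu / GAG Glu — identical.
Codon 9: CGU Arg / CGU Arg — identical.
Codon 10: UCG Ser / UUC Phe — nonsynonymous.
Nonsynonymous differences: 6 → different protein.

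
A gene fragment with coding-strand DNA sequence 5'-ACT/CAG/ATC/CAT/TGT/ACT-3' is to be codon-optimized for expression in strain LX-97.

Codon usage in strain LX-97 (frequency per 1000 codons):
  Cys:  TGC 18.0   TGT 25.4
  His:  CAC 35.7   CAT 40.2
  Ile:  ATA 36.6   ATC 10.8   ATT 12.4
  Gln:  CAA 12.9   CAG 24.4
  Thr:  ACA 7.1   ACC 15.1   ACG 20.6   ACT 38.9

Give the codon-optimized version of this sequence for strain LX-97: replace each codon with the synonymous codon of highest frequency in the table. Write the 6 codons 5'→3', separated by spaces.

ACT CAG ATA CAT TGT ACT

Codon 1 (Thr): best is ACT at 38.9.
Codon 2 (Gln): best is CAG at 24.4.
Codon 3 (Ile): best is ATA at 36.6.
Codon 4 (His): best is CAT at 40.2.
Codon 5 (Cys): best is TGT at 25.4.
Codon 6 (Thr): best is ACT at 38.9.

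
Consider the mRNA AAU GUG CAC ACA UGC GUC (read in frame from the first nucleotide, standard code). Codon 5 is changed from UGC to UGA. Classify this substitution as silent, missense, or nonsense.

Position 15 falls in codon 5: UGC → Cys.
After the substitution the codon is UGA → Stop.
The new codon is a stop codon, so this is a nonsense mutation.

nonsense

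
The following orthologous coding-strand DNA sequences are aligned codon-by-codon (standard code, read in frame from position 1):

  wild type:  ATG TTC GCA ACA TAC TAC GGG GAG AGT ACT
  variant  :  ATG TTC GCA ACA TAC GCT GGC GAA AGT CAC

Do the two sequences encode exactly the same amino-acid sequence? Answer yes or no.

no

Codon 1: ATG Met / ATG Met — identical.
Codon 2: TTC Phe / TTC Phe — identical.
Codon 3: GCA Ala / GCA Ala — identical.
Codon 4: ACA Thr / ACA Thr — identical.
Codon 5: TAC Tyr / TAC Tyr — identical.
Codon 6: TAC Tyr / GCT Ala — nonsynonymous.
Codon 7: GGG Gly / GGC Gly — synonymous.
Codon 8: GAG Glu / GAA Glu — synonymous.
Codon 9: AGT Ser / AGT Ser — identical.
Codon 10: ACT Thr / CAC His — nonsynonymous.
Nonsynonymous differences: 2 → different protein.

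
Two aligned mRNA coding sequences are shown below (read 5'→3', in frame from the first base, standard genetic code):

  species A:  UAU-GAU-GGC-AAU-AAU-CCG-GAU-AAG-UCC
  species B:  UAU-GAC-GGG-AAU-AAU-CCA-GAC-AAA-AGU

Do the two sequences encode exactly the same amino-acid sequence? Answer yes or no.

yes

Codon 1: UAU Tyr / UAU Tyr — identical.
Codon 2: GAU Asp / GAC Asp — synonymous.
Codon 3: GGC Gly / GGG Gly — synonymous.
Codon 4: AAU Asn / AAU Asn — identical.
Codon 5: AAU Asn / AAU Asn — identical.
Codon 6: CCG Pro / CCA Pro — synonymous.
Codon 7: GAU Asp / GAC Asp — synonymous.
Codon 8: AAG Lys / AAA Lys — synonymous.
Codon 9: UCC Ser / AGU Ser — synonymous.
Nonsynonymous differences: 0 → same protein.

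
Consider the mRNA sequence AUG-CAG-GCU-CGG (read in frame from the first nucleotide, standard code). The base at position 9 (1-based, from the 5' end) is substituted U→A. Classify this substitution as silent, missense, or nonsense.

Position 9 falls in codon 3: GCU → Ala.
After the substitution the codon is GCA → Ala.
Both encode Ala, so the change is synonymous.

silent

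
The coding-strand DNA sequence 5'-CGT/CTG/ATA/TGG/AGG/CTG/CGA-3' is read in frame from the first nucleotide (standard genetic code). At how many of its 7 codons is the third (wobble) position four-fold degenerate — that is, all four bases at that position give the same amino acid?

4

Codon 1 CGT (Arg): third position 4-fold.
Codon 2 CTG (Leu): third position 4-fold.
Codon 3 ATA (Ile): third position 3-fold.
Codon 4 TGG (Trp): third position 1-fold.
Codon 5 AGG (Arg): third position 2-fold.
Codon 6 CTG (Leu): third position 4-fold.
Codon 7 CGA (Arg): third position 4-fold.
Four-fold degenerate third positions: 4.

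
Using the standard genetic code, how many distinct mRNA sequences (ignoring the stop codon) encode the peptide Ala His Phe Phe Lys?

Ala: 4 codons.
His: 2 codons.
Phe: 2 codons.
Phe: 2 codons.
Lys: 2 codons.
4 × 2 × 2 × 2 × 2 = 64.

64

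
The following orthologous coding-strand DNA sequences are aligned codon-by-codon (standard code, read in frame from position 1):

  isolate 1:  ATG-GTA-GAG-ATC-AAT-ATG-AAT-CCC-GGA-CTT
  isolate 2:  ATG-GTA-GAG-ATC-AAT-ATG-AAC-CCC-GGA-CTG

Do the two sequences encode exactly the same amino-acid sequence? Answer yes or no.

Codon 1: ATG Met / ATG Met — identical.
Codon 2: GTA Val / GTA Val — identical.
Codon 3: GAG Glu / GAG Glu — identical.
Codon 4: ATC Ile / ATC Ile — identical.
Codon 5: AAT Asn / AAT Asn — identical.
Codon 6: ATG Met / ATG Met — identical.
Codon 7: AAT Asn / AAC Asn — synonymous.
Codon 8: CCC Pro / CCC Pro — identical.
Codon 9: GGA Gly / GGA Gly — identical.
Codon 10: CTT Leu / CTG Leu — synonymous.
Nonsynonymous differences: 0 → same protein.

yes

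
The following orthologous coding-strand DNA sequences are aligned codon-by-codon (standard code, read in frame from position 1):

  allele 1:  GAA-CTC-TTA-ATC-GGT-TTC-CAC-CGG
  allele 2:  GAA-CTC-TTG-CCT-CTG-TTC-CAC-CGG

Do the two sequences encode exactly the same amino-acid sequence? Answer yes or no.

no

Codon 1: GAA Glu / GAA Glu — identical.
Codon 2: CTC Leu / CTC Leu — identical.
Codon 3: TTA Leu / TTG Leu — synonymous.
Codon 4: ATC Ile / CCT Pro — nonsynonymous.
Codon 5: GGT Gly / CTG Leu — nonsynonymous.
Codon 6: TTC Phe / TTC Phe — identical.
Codon 7: CAC His / CAC His — identical.
Codon 8: CGG Arg / CGG Arg — identical.
Nonsynonymous differences: 2 → different protein.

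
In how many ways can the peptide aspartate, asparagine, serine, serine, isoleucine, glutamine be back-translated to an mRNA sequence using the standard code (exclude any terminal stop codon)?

Asp: 2 codons.
Asn: 2 codons.
Ser: 6 codons.
Ser: 6 codons.
Ile: 3 codons.
Gln: 2 codons.
2 × 2 × 6 × 6 × 3 × 2 = 864.

864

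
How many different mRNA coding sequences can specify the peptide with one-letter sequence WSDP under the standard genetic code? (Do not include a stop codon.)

48

Trp: 1 codon.
Ser: 6 codons.
Asp: 2 codons.
Pro: 4 codons.
1 × 6 × 2 × 4 = 48.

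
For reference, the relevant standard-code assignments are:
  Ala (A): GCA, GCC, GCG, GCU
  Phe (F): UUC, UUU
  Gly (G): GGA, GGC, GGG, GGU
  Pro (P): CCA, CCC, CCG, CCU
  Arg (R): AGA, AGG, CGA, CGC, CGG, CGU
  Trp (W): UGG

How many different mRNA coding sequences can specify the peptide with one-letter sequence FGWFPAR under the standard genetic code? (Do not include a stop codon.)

1536

Phe: 2 codons.
Gly: 4 codons.
Trp: 1 codon.
Phe: 2 codons.
Pro: 4 codons.
Ala: 4 codons.
Arg: 6 codons.
2 × 4 × 1 × 2 × 4 × 4 × 6 = 1536.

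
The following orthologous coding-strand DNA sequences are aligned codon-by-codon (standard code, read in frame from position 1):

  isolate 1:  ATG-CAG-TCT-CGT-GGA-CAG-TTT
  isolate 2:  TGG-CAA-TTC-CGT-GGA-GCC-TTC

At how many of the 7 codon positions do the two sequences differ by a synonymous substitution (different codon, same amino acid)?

2

Codon 1: ATG Met / TGG Trp — nonsynonymous.
Codon 2: CAG Gln / CAA Gln — synonymous.
Codon 3: TCT Ser / TTC Phe — nonsynonymous.
Codon 4: CGT Arg / CGT Arg — identical.
Codon 5: GGA Gly / GGA Gly — identical.
Codon 6: CAG Gln / GCC Ala — nonsynonymous.
Codon 7: TTT Phe / TTC Phe — synonymous.
Synonymous differences: 2.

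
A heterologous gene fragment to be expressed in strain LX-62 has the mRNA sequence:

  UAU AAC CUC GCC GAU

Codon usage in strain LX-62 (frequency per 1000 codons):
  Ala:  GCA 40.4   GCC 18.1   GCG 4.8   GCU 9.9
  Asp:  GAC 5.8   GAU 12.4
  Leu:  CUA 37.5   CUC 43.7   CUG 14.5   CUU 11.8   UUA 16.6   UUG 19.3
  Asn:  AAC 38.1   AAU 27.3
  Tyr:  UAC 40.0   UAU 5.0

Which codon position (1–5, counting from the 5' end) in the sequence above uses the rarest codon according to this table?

1

Codon 1 UAU (Tyr): 5.0 per 1000.
Codon 2 AAC (Asn): 38.1 per 1000.
Codon 3 CUC (Leu): 43.7 per 1000.
Codon 4 GCC (Ala): 18.1 per 1000.
Codon 5 GAU (Asp): 12.4 per 1000.
Lowest frequency is 5.0 at codon 1.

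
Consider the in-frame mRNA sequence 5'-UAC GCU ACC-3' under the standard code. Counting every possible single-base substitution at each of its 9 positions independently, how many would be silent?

7

Codon 1 (UAC, Tyr): 1 synonymous substitution.
Codon 2 (GCU, Ala): 3 synonymous substitutions.
Codon 3 (ACC, Thr): 3 synonymous substitutions.
Total: 1 + 3 + 3 = 7.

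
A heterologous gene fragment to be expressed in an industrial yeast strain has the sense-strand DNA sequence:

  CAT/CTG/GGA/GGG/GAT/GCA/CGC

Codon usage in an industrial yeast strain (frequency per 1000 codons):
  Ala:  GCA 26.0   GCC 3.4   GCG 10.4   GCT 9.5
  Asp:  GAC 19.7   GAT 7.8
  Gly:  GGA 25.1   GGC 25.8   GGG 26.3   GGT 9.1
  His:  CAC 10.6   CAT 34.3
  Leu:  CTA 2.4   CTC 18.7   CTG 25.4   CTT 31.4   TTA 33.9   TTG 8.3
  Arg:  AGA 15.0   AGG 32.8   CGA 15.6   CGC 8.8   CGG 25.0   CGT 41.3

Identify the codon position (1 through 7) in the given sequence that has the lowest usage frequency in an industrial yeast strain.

5

Codon 1 CAT (His): 34.3 per 1000.
Codon 2 CTG (Leu): 25.4 per 1000.
Codon 3 GGA (Gly): 25.1 per 1000.
Codon 4 GGG (Gly): 26.3 per 1000.
Codon 5 GAT (Asp): 7.8 per 1000.
Codon 6 GCA (Ala): 26.0 per 1000.
Codon 7 CGC (Arg): 8.8 per 1000.
Lowest frequency is 7.8 at codon 5.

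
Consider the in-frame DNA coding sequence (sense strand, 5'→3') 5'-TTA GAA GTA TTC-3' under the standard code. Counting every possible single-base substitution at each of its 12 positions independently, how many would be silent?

7

Codon 1 (TTA, Leu): 2 synonymous substitutions.
Codon 2 (GAA, Glu): 1 synonymous substitution.
Codon 3 (GTA, Val): 3 synonymous substitutions.
Codon 4 (TTC, Phe): 1 synonymous substitution.
Total: 2 + 1 + 3 + 1 = 7.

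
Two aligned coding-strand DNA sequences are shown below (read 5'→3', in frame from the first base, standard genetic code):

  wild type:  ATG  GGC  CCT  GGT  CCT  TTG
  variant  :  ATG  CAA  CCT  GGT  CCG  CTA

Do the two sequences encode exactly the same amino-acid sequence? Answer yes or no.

no

Codon 1: ATG Met / ATG Met — identical.
Codon 2: GGC Gly / CAA Gln — nonsynonymous.
Codon 3: CCT Pro / CCT Pro — identical.
Codon 4: GGT Gly / GGT Gly — identical.
Codon 5: CCT Pro / CCG Pro — synonymous.
Codon 6: TTG Leu / CTA Leu — synonymous.
Nonsynonymous differences: 1 → different protein.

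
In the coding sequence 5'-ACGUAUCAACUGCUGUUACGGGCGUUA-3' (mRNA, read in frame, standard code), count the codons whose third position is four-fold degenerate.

Codon 1 ACG (Thr): third position 4-fold.
Codon 2 UAU (Tyr): third position 2-fold.
Codon 3 CAA (Gln): third position 2-fold.
Codon 4 CUG (Leu): third position 4-fold.
Codon 5 CUG (Leu): third position 4-fold.
Codon 6 UUA (Leu): third position 2-fold.
Codon 7 CGG (Arg): third position 4-fold.
Codon 8 GCG (Ala): third position 4-fold.
Codon 9 UUA (Leu): third position 2-fold.
Four-fold degenerate third positions: 5.

5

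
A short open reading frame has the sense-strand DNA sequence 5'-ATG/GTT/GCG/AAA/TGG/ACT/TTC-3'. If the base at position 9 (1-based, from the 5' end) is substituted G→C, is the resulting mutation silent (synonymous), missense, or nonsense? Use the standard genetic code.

silent

Position 9 falls in codon 3: GCG → Ala.
After the substitution the codon is GCC → Ala.
Both encode Ala, so the change is synonymous.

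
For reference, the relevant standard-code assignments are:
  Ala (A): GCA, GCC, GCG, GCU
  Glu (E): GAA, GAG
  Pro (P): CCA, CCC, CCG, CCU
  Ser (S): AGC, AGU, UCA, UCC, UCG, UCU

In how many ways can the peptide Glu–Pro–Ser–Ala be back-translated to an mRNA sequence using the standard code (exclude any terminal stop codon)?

Glu: 2 codons.
Pro: 4 codons.
Ser: 6 codons.
Ala: 4 codons.
2 × 4 × 6 × 4 = 192.

192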